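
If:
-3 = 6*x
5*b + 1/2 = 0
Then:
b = -1/10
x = -1/2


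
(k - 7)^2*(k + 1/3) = k^3 - 41*k^2/3 + 133*k/3 + 49/3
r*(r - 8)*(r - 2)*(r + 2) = r^4 - 8*r^3 - 4*r^2 + 32*r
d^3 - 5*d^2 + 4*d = d*(d - 4)*(d - 1)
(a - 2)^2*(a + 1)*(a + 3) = a^4 - 9*a^2 + 4*a + 12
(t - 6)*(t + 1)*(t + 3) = t^3 - 2*t^2 - 21*t - 18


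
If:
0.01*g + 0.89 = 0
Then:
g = -89.00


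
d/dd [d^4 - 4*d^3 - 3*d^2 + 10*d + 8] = 4*d^3 - 12*d^2 - 6*d + 10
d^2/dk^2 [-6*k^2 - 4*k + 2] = -12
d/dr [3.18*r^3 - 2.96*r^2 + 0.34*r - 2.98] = 9.54*r^2 - 5.92*r + 0.34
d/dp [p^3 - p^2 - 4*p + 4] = 3*p^2 - 2*p - 4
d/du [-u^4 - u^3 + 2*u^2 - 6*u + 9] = -4*u^3 - 3*u^2 + 4*u - 6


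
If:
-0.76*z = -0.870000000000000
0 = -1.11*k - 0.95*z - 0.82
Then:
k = -1.72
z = 1.14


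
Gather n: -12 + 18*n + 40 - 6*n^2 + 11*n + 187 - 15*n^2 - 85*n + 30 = -21*n^2 - 56*n + 245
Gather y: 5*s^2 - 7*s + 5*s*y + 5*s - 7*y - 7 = 5*s^2 - 2*s + y*(5*s - 7) - 7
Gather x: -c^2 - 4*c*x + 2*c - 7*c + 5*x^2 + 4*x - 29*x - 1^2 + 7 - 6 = -c^2 - 5*c + 5*x^2 + x*(-4*c - 25)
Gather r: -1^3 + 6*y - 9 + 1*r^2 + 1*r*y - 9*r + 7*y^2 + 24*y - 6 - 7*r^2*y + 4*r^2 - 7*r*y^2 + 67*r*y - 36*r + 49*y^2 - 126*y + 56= r^2*(5 - 7*y) + r*(-7*y^2 + 68*y - 45) + 56*y^2 - 96*y + 40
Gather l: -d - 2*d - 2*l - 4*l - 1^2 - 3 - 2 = -3*d - 6*l - 6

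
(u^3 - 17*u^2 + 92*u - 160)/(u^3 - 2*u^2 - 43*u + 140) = (u - 8)/(u + 7)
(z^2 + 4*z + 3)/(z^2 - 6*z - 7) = (z + 3)/(z - 7)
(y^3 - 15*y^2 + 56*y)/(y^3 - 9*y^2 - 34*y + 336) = y/(y + 6)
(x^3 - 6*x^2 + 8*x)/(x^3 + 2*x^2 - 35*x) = (x^2 - 6*x + 8)/(x^2 + 2*x - 35)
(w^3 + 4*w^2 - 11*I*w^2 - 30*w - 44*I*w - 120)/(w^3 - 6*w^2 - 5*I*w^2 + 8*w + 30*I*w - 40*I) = (w^2 + w*(4 - 6*I) - 24*I)/(w^2 - 6*w + 8)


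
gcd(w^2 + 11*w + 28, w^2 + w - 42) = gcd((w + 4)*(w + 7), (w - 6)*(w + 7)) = w + 7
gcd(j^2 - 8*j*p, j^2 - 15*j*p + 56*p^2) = -j + 8*p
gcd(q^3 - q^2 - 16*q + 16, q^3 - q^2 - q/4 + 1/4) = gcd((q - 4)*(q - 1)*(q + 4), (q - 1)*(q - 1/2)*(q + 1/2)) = q - 1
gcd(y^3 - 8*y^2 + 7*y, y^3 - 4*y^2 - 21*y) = y^2 - 7*y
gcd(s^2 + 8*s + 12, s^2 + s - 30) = s + 6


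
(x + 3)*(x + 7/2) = x^2 + 13*x/2 + 21/2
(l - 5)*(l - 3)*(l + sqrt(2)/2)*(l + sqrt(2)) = l^4 - 8*l^3 + 3*sqrt(2)*l^3/2 - 12*sqrt(2)*l^2 + 16*l^2 - 8*l + 45*sqrt(2)*l/2 + 15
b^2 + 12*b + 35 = (b + 5)*(b + 7)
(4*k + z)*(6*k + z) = 24*k^2 + 10*k*z + z^2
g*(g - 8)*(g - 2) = g^3 - 10*g^2 + 16*g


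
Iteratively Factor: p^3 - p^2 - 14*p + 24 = (p - 3)*(p^2 + 2*p - 8) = (p - 3)*(p - 2)*(p + 4)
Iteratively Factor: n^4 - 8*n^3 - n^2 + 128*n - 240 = (n - 5)*(n^3 - 3*n^2 - 16*n + 48) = (n - 5)*(n + 4)*(n^2 - 7*n + 12) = (n - 5)*(n - 3)*(n + 4)*(n - 4)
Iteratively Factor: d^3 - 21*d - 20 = (d + 4)*(d^2 - 4*d - 5) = (d + 1)*(d + 4)*(d - 5)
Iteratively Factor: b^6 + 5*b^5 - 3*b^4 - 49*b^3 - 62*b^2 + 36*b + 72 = (b + 2)*(b^5 + 3*b^4 - 9*b^3 - 31*b^2 + 36) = (b + 2)^2*(b^4 + b^3 - 11*b^2 - 9*b + 18) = (b + 2)^3*(b^3 - b^2 - 9*b + 9) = (b - 1)*(b + 2)^3*(b^2 - 9) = (b - 3)*(b - 1)*(b + 2)^3*(b + 3)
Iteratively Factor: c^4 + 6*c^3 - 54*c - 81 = (c + 3)*(c^3 + 3*c^2 - 9*c - 27) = (c - 3)*(c + 3)*(c^2 + 6*c + 9) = (c - 3)*(c + 3)^2*(c + 3)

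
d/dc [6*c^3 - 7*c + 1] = 18*c^2 - 7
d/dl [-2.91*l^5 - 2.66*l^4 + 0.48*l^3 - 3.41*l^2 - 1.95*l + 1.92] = -14.55*l^4 - 10.64*l^3 + 1.44*l^2 - 6.82*l - 1.95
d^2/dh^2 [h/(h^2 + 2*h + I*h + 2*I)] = 2*(h*(2*h + 2 + I)^2 - (3*h + 2 + I)*(h^2 + 2*h + I*h + 2*I))/(h^2 + 2*h + I*h + 2*I)^3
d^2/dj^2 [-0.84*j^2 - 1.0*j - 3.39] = -1.68000000000000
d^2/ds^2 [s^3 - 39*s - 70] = 6*s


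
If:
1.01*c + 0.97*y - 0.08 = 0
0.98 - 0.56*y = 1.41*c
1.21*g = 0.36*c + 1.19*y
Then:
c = 1.13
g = -0.74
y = -1.09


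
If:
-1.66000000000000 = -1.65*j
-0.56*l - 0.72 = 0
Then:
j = 1.01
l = -1.29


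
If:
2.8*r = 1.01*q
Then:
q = 2.77227722772277*r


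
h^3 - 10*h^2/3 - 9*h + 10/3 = (h - 5)*(h - 1/3)*(h + 2)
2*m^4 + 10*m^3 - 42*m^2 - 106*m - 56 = (m - 4)*(m + 7)*(sqrt(2)*m + sqrt(2))^2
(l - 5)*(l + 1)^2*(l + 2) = l^4 - l^3 - 15*l^2 - 23*l - 10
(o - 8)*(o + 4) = o^2 - 4*o - 32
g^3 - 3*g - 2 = (g - 2)*(g + 1)^2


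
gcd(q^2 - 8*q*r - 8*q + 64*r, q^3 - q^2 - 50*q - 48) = q - 8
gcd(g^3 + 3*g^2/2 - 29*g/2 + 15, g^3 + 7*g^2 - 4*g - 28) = g - 2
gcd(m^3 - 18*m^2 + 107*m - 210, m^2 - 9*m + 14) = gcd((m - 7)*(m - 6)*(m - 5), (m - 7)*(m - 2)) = m - 7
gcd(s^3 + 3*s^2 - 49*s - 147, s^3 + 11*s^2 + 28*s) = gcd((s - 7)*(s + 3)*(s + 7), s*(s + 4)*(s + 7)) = s + 7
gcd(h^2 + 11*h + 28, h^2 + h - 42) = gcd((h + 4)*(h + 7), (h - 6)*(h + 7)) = h + 7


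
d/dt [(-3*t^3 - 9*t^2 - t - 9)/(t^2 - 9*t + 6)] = (-3*t^4 + 54*t^3 + 28*t^2 - 90*t - 87)/(t^4 - 18*t^3 + 93*t^2 - 108*t + 36)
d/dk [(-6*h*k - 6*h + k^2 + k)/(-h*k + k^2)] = (-6*h^2 + 5*h*k^2 + 12*h*k - k^2)/(k^2*(h^2 - 2*h*k + k^2))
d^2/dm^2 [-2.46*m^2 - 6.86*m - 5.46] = -4.92000000000000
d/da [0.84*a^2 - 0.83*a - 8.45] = 1.68*a - 0.83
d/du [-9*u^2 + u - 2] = 1 - 18*u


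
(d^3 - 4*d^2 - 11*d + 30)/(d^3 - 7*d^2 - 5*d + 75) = (d - 2)/(d - 5)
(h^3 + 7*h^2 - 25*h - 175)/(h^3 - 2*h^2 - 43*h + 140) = (h + 5)/(h - 4)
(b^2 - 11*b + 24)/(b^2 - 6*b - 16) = (b - 3)/(b + 2)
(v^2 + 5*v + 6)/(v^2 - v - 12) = (v + 2)/(v - 4)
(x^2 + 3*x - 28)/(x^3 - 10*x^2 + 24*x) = (x + 7)/(x*(x - 6))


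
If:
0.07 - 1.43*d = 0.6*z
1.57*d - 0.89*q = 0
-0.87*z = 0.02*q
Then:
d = 0.05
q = 0.09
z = -0.00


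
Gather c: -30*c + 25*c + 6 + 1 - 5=2 - 5*c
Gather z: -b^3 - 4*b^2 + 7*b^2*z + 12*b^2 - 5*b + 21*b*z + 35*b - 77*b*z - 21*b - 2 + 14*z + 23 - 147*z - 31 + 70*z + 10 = -b^3 + 8*b^2 + 9*b + z*(7*b^2 - 56*b - 63)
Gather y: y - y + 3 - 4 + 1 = 0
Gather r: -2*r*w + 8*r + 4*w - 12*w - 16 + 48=r*(8 - 2*w) - 8*w + 32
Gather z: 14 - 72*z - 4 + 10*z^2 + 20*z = 10*z^2 - 52*z + 10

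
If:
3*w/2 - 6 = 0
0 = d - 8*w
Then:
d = 32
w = 4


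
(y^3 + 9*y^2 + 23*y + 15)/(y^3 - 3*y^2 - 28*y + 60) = (y^2 + 4*y + 3)/(y^2 - 8*y + 12)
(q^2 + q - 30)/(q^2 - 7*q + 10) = (q + 6)/(q - 2)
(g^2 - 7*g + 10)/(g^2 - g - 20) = (g - 2)/(g + 4)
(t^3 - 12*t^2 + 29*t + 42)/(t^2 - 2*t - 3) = (t^2 - 13*t + 42)/(t - 3)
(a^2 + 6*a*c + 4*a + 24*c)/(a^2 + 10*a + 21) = (a^2 + 6*a*c + 4*a + 24*c)/(a^2 + 10*a + 21)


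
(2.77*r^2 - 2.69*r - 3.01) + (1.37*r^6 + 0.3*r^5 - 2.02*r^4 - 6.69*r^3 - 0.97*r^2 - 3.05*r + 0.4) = 1.37*r^6 + 0.3*r^5 - 2.02*r^4 - 6.69*r^3 + 1.8*r^2 - 5.74*r - 2.61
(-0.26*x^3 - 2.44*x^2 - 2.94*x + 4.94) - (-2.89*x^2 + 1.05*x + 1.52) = -0.26*x^3 + 0.45*x^2 - 3.99*x + 3.42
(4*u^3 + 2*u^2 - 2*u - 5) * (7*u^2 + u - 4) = 28*u^5 + 18*u^4 - 28*u^3 - 45*u^2 + 3*u + 20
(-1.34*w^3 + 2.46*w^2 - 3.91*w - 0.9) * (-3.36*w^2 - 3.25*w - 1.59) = 4.5024*w^5 - 3.9106*w^4 + 7.2732*w^3 + 11.8201*w^2 + 9.1419*w + 1.431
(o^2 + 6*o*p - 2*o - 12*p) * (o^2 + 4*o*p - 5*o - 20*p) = o^4 + 10*o^3*p - 7*o^3 + 24*o^2*p^2 - 70*o^2*p + 10*o^2 - 168*o*p^2 + 100*o*p + 240*p^2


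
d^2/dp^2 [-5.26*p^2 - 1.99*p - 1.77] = -10.5200000000000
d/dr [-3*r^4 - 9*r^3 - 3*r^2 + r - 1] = -12*r^3 - 27*r^2 - 6*r + 1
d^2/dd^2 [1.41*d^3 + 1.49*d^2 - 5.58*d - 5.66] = 8.46*d + 2.98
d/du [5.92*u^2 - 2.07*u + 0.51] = 11.84*u - 2.07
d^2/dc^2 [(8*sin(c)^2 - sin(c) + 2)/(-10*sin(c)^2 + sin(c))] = 2*(-10*sin(c)^2 + 399*sin(c) - 10 - 599/sin(c) + 60/sin(c)^2 - 2/sin(c)^3)/(10*sin(c) - 1)^3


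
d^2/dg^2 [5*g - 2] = 0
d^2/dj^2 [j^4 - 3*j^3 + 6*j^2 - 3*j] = 12*j^2 - 18*j + 12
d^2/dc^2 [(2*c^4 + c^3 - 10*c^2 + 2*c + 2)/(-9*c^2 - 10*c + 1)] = 6*(-54*c^6 - 180*c^5 - 182*c^4 - 337*c^3 - 66*c^2 - 199*c - 76)/(729*c^6 + 2430*c^5 + 2457*c^4 + 460*c^3 - 273*c^2 + 30*c - 1)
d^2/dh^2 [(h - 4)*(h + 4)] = 2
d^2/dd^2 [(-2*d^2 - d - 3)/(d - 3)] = -48/(d^3 - 9*d^2 + 27*d - 27)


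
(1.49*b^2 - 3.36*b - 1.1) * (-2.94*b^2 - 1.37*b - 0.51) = -4.3806*b^4 + 7.8371*b^3 + 7.0773*b^2 + 3.2206*b + 0.561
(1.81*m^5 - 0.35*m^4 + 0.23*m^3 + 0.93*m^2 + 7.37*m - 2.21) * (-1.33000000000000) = -2.4073*m^5 + 0.4655*m^4 - 0.3059*m^3 - 1.2369*m^2 - 9.8021*m + 2.9393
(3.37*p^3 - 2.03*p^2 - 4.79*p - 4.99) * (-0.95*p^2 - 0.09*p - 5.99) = -3.2015*p^5 + 1.6252*p^4 - 15.4531*p^3 + 17.3313*p^2 + 29.1412*p + 29.8901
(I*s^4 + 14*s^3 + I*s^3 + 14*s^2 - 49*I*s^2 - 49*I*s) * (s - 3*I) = I*s^5 + 17*s^4 + I*s^4 + 17*s^3 - 91*I*s^3 - 147*s^2 - 91*I*s^2 - 147*s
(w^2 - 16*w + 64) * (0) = 0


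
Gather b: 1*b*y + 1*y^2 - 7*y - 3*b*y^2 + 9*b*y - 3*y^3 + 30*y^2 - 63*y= b*(-3*y^2 + 10*y) - 3*y^3 + 31*y^2 - 70*y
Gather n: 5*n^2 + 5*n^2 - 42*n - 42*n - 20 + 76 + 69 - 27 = 10*n^2 - 84*n + 98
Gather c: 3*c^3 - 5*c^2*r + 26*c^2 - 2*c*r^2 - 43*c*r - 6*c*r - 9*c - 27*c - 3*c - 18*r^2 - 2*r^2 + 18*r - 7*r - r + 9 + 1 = 3*c^3 + c^2*(26 - 5*r) + c*(-2*r^2 - 49*r - 39) - 20*r^2 + 10*r + 10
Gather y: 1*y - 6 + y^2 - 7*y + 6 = y^2 - 6*y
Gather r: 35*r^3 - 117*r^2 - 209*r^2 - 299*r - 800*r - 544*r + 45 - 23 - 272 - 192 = 35*r^3 - 326*r^2 - 1643*r - 442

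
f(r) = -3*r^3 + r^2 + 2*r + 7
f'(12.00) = -1270.00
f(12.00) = -5009.00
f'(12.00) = -1270.00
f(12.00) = -5009.00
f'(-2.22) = -46.80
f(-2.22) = 40.31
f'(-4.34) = -176.20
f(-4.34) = 262.40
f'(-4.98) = -231.16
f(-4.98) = 392.36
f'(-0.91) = -7.27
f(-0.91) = 8.27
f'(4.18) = -146.89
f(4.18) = -186.27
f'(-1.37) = -17.63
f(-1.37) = 13.85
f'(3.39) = -94.65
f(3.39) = -91.60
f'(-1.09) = -10.87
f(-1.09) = 9.89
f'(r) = -9*r^2 + 2*r + 2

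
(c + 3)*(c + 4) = c^2 + 7*c + 12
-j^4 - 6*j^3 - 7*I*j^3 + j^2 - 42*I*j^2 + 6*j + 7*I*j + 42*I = (j + 6)*(j + 7*I)*(-I*j - I)*(-I*j + I)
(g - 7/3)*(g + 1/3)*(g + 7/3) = g^3 + g^2/3 - 49*g/9 - 49/27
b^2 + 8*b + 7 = (b + 1)*(b + 7)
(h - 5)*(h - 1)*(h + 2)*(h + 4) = h^4 - 23*h^2 - 18*h + 40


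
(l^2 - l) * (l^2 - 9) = l^4 - l^3 - 9*l^2 + 9*l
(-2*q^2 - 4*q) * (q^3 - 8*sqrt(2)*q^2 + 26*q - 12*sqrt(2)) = -2*q^5 - 4*q^4 + 16*sqrt(2)*q^4 - 52*q^3 + 32*sqrt(2)*q^3 - 104*q^2 + 24*sqrt(2)*q^2 + 48*sqrt(2)*q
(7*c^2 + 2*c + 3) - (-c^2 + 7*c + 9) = 8*c^2 - 5*c - 6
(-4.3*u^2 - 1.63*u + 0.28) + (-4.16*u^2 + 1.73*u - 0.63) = -8.46*u^2 + 0.1*u - 0.35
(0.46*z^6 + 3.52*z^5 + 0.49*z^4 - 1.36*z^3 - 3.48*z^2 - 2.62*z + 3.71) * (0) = 0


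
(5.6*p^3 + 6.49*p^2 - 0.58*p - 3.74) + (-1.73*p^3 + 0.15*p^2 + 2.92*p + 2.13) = 3.87*p^3 + 6.64*p^2 + 2.34*p - 1.61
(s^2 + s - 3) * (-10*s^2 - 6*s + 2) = -10*s^4 - 16*s^3 + 26*s^2 + 20*s - 6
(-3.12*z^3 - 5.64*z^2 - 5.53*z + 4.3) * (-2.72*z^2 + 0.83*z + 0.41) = 8.4864*z^5 + 12.7512*z^4 + 9.0812*z^3 - 18.5983*z^2 + 1.3017*z + 1.763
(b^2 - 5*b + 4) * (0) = 0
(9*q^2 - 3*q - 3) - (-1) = 9*q^2 - 3*q - 2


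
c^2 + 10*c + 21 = (c + 3)*(c + 7)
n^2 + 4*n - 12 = (n - 2)*(n + 6)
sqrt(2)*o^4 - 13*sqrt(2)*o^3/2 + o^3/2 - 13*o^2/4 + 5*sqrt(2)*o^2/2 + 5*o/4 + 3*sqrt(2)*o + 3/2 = (o - 6)*(o - 1)*(o + 1/2)*(sqrt(2)*o + 1/2)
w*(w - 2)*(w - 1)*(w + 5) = w^4 + 2*w^3 - 13*w^2 + 10*w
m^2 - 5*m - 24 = (m - 8)*(m + 3)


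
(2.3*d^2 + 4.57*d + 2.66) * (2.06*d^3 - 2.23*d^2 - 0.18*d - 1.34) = 4.738*d^5 + 4.2852*d^4 - 5.1255*d^3 - 9.8364*d^2 - 6.6026*d - 3.5644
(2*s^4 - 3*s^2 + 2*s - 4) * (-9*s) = -18*s^5 + 27*s^3 - 18*s^2 + 36*s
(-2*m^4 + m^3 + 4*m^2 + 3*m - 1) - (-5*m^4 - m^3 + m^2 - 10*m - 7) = 3*m^4 + 2*m^3 + 3*m^2 + 13*m + 6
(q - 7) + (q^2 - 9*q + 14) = q^2 - 8*q + 7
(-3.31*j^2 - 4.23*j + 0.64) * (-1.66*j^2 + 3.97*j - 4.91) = 5.4946*j^4 - 6.1189*j^3 - 1.6034*j^2 + 23.3101*j - 3.1424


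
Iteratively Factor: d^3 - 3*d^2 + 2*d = (d - 2)*(d^2 - d) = d*(d - 2)*(d - 1)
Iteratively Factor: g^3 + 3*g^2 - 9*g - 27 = (g + 3)*(g^2 - 9) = (g + 3)^2*(g - 3)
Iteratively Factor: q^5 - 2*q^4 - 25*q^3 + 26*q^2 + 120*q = (q - 3)*(q^4 + q^3 - 22*q^2 - 40*q) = (q - 3)*(q + 2)*(q^3 - q^2 - 20*q) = (q - 5)*(q - 3)*(q + 2)*(q^2 + 4*q) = q*(q - 5)*(q - 3)*(q + 2)*(q + 4)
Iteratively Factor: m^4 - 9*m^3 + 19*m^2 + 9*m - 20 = (m + 1)*(m^3 - 10*m^2 + 29*m - 20) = (m - 5)*(m + 1)*(m^2 - 5*m + 4) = (m - 5)*(m - 4)*(m + 1)*(m - 1)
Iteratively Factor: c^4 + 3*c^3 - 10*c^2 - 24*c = (c - 3)*(c^3 + 6*c^2 + 8*c) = c*(c - 3)*(c^2 + 6*c + 8) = c*(c - 3)*(c + 2)*(c + 4)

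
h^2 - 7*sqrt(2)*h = h*(h - 7*sqrt(2))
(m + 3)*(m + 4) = m^2 + 7*m + 12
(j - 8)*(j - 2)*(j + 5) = j^3 - 5*j^2 - 34*j + 80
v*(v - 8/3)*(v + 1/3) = v^3 - 7*v^2/3 - 8*v/9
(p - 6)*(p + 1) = p^2 - 5*p - 6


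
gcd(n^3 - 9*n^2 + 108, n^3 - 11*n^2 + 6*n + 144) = n^2 - 3*n - 18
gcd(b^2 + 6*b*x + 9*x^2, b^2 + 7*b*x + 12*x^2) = b + 3*x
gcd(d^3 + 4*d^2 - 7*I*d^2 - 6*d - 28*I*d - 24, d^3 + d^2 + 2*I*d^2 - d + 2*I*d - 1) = 1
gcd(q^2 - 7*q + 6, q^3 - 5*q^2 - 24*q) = 1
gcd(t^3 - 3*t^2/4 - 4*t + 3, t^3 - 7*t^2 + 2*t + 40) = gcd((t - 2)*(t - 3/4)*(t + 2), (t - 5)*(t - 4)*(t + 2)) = t + 2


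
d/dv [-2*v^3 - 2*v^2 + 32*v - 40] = -6*v^2 - 4*v + 32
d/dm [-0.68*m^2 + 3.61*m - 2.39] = 3.61 - 1.36*m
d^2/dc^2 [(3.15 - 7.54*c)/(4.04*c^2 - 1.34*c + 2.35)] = (-(7.54*c - 3.15)*(8.08*c - 1.34)*(16.16*c - 2.68) + (182.7696*c - 45.6592)*(4.04*c^2 - 1.34*c + 2.35))/(4.04*c^2 - 1.34*c + 2.35)^3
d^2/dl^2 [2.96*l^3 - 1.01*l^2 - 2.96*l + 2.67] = 17.76*l - 2.02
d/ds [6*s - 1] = 6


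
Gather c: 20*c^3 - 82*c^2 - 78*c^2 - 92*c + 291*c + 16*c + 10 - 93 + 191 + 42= 20*c^3 - 160*c^2 + 215*c + 150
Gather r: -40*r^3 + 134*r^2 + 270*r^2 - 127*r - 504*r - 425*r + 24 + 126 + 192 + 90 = -40*r^3 + 404*r^2 - 1056*r + 432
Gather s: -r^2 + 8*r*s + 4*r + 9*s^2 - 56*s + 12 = -r^2 + 4*r + 9*s^2 + s*(8*r - 56) + 12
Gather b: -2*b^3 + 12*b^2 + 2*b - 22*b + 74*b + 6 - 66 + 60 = -2*b^3 + 12*b^2 + 54*b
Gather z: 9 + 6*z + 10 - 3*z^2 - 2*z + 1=-3*z^2 + 4*z + 20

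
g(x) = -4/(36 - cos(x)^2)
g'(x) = 8*sin(x)*cos(x)/(36 - cos(x)^2)^2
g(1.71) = -0.11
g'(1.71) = -0.00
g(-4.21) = -0.11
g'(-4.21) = -0.00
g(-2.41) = -0.11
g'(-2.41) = 0.00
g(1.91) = -0.11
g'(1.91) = -0.00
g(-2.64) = -0.11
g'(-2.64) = 0.00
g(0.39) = -0.11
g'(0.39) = 0.00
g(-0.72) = -0.11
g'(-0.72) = -0.00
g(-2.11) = -0.11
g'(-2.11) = 0.00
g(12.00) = -0.11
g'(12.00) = 0.00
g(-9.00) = -0.11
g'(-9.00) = 0.00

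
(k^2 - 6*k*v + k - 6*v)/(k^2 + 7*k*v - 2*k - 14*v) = (k^2 - 6*k*v + k - 6*v)/(k^2 + 7*k*v - 2*k - 14*v)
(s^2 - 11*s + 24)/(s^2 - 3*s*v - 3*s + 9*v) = (s - 8)/(s - 3*v)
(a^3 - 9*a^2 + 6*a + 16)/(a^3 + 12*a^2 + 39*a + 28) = (a^2 - 10*a + 16)/(a^2 + 11*a + 28)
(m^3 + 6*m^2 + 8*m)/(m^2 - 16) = m*(m + 2)/(m - 4)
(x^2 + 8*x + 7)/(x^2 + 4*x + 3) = (x + 7)/(x + 3)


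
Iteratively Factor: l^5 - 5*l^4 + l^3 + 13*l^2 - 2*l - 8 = (l - 1)*(l^4 - 4*l^3 - 3*l^2 + 10*l + 8) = (l - 4)*(l - 1)*(l^3 - 3*l - 2) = (l - 4)*(l - 1)*(l + 1)*(l^2 - l - 2) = (l - 4)*(l - 1)*(l + 1)^2*(l - 2)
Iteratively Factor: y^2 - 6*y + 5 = (y - 1)*(y - 5)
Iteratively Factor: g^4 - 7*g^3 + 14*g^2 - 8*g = (g - 1)*(g^3 - 6*g^2 + 8*g) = (g - 4)*(g - 1)*(g^2 - 2*g) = (g - 4)*(g - 2)*(g - 1)*(g)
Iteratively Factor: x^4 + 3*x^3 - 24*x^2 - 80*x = (x)*(x^3 + 3*x^2 - 24*x - 80) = x*(x + 4)*(x^2 - x - 20) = x*(x + 4)^2*(x - 5)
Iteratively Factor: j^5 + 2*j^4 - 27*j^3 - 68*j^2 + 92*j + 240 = (j - 2)*(j^4 + 4*j^3 - 19*j^2 - 106*j - 120) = (j - 2)*(j + 3)*(j^3 + j^2 - 22*j - 40) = (j - 5)*(j - 2)*(j + 3)*(j^2 + 6*j + 8) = (j - 5)*(j - 2)*(j + 2)*(j + 3)*(j + 4)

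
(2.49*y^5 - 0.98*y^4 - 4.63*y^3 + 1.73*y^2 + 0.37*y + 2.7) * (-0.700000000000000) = -1.743*y^5 + 0.686*y^4 + 3.241*y^3 - 1.211*y^2 - 0.259*y - 1.89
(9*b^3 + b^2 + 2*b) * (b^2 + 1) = 9*b^5 + b^4 + 11*b^3 + b^2 + 2*b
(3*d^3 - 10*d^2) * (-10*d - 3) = -30*d^4 + 91*d^3 + 30*d^2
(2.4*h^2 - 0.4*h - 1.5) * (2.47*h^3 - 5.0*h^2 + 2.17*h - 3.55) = 5.928*h^5 - 12.988*h^4 + 3.503*h^3 - 1.888*h^2 - 1.835*h + 5.325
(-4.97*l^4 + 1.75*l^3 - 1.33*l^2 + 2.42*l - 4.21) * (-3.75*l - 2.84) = 18.6375*l^5 + 7.5523*l^4 + 0.017500000000001*l^3 - 5.2978*l^2 + 8.9147*l + 11.9564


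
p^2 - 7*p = p*(p - 7)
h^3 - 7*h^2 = h^2*(h - 7)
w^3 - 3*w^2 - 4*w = w*(w - 4)*(w + 1)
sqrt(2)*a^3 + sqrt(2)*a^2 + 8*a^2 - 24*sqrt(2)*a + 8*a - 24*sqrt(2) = (a - 2*sqrt(2))*(a + 6*sqrt(2))*(sqrt(2)*a + sqrt(2))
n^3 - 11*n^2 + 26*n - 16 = (n - 8)*(n - 2)*(n - 1)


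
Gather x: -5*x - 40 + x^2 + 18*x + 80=x^2 + 13*x + 40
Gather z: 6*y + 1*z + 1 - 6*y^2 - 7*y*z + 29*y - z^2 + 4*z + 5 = -6*y^2 + 35*y - z^2 + z*(5 - 7*y) + 6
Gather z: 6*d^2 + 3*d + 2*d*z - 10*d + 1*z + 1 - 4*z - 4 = 6*d^2 - 7*d + z*(2*d - 3) - 3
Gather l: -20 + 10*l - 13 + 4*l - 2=14*l - 35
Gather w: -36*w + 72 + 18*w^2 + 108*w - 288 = 18*w^2 + 72*w - 216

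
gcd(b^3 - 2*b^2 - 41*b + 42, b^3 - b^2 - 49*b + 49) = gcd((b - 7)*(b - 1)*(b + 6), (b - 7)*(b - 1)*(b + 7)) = b^2 - 8*b + 7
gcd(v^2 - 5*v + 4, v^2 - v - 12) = v - 4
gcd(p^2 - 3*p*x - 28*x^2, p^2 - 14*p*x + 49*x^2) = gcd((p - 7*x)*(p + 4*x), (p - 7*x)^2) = -p + 7*x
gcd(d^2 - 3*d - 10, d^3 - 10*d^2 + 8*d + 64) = d + 2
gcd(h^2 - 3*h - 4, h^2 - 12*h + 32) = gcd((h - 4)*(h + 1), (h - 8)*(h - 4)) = h - 4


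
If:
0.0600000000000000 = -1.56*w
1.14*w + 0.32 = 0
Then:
No Solution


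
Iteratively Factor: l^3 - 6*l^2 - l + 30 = (l + 2)*(l^2 - 8*l + 15) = (l - 3)*(l + 2)*(l - 5)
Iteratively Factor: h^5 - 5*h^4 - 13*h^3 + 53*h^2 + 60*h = (h)*(h^4 - 5*h^3 - 13*h^2 + 53*h + 60) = h*(h - 5)*(h^3 - 13*h - 12) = h*(h - 5)*(h + 1)*(h^2 - h - 12) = h*(h - 5)*(h - 4)*(h + 1)*(h + 3)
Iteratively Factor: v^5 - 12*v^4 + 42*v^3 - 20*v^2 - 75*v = (v - 5)*(v^4 - 7*v^3 + 7*v^2 + 15*v) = (v - 5)^2*(v^3 - 2*v^2 - 3*v) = (v - 5)^2*(v - 3)*(v^2 + v) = v*(v - 5)^2*(v - 3)*(v + 1)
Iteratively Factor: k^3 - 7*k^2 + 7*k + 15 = (k - 5)*(k^2 - 2*k - 3) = (k - 5)*(k - 3)*(k + 1)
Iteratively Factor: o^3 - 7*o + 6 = (o - 2)*(o^2 + 2*o - 3) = (o - 2)*(o + 3)*(o - 1)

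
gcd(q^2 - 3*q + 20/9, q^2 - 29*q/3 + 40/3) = q - 5/3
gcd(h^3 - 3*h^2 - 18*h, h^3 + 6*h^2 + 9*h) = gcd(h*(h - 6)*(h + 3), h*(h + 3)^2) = h^2 + 3*h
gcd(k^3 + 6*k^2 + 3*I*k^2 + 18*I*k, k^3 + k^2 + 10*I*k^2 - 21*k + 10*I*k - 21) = k + 3*I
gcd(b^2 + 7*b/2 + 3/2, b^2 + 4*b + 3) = b + 3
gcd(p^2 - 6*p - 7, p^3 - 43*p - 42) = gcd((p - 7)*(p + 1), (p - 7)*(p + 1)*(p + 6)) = p^2 - 6*p - 7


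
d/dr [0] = 0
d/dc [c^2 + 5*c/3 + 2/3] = 2*c + 5/3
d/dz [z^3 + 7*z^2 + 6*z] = 3*z^2 + 14*z + 6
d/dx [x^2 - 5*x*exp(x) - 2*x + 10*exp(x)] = -5*x*exp(x) + 2*x + 5*exp(x) - 2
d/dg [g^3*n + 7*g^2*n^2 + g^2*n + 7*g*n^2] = n*(3*g^2 + 14*g*n + 2*g + 7*n)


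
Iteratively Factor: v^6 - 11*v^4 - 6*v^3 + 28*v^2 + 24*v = (v + 2)*(v^5 - 2*v^4 - 7*v^3 + 8*v^2 + 12*v) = (v - 2)*(v + 2)*(v^4 - 7*v^2 - 6*v) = v*(v - 2)*(v + 2)*(v^3 - 7*v - 6) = v*(v - 2)*(v + 2)^2*(v^2 - 2*v - 3) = v*(v - 2)*(v + 1)*(v + 2)^2*(v - 3)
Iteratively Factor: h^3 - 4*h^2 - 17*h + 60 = (h + 4)*(h^2 - 8*h + 15) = (h - 3)*(h + 4)*(h - 5)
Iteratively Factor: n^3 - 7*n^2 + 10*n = (n - 2)*(n^2 - 5*n) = (n - 5)*(n - 2)*(n)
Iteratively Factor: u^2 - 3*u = (u)*(u - 3)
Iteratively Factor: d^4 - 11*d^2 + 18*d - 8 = (d - 2)*(d^3 + 2*d^2 - 7*d + 4) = (d - 2)*(d - 1)*(d^2 + 3*d - 4) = (d - 2)*(d - 1)^2*(d + 4)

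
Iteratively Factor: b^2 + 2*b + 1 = (b + 1)*(b + 1)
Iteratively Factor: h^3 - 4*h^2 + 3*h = (h - 1)*(h^2 - 3*h) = h*(h - 1)*(h - 3)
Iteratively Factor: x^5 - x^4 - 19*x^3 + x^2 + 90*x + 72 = (x - 3)*(x^4 + 2*x^3 - 13*x^2 - 38*x - 24) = (x - 3)*(x + 3)*(x^3 - x^2 - 10*x - 8) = (x - 3)*(x + 2)*(x + 3)*(x^2 - 3*x - 4) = (x - 4)*(x - 3)*(x + 2)*(x + 3)*(x + 1)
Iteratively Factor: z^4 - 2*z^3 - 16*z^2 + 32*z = (z - 4)*(z^3 + 2*z^2 - 8*z) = (z - 4)*(z + 4)*(z^2 - 2*z) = z*(z - 4)*(z + 4)*(z - 2)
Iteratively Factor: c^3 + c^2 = (c + 1)*(c^2) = c*(c + 1)*(c)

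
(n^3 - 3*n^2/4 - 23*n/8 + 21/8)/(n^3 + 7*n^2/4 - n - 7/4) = (n - 3/2)/(n + 1)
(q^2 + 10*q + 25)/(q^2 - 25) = (q + 5)/(q - 5)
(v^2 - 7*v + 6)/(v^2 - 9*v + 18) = (v - 1)/(v - 3)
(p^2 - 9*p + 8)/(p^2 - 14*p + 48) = (p - 1)/(p - 6)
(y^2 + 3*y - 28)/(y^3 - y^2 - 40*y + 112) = 1/(y - 4)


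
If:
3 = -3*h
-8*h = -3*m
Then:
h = -1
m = -8/3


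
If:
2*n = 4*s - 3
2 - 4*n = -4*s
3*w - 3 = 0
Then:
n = 5/2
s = 2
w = 1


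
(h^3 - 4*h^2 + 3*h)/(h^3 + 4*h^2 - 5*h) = (h - 3)/(h + 5)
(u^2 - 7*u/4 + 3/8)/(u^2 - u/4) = (u - 3/2)/u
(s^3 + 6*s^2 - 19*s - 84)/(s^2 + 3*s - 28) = s + 3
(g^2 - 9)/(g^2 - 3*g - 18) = (g - 3)/(g - 6)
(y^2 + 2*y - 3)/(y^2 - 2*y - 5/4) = 4*(-y^2 - 2*y + 3)/(-4*y^2 + 8*y + 5)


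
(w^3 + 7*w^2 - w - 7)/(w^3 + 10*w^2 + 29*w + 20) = (w^2 + 6*w - 7)/(w^2 + 9*w + 20)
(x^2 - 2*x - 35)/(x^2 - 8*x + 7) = (x + 5)/(x - 1)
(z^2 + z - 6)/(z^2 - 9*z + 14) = (z + 3)/(z - 7)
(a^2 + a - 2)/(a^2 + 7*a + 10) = (a - 1)/(a + 5)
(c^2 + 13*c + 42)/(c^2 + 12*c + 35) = (c + 6)/(c + 5)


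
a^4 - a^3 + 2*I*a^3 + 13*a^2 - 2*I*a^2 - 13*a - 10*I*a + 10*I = (a - 1)*(a - 2*I)*(a - I)*(a + 5*I)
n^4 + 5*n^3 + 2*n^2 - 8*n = n*(n - 1)*(n + 2)*(n + 4)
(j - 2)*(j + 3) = j^2 + j - 6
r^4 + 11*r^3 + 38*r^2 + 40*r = r*(r + 2)*(r + 4)*(r + 5)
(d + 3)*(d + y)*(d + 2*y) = d^3 + 3*d^2*y + 3*d^2 + 2*d*y^2 + 9*d*y + 6*y^2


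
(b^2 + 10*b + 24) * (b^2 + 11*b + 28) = b^4 + 21*b^3 + 162*b^2 + 544*b + 672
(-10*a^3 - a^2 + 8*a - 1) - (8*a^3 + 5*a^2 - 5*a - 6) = -18*a^3 - 6*a^2 + 13*a + 5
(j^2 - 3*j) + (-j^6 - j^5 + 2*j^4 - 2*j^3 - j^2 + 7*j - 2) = -j^6 - j^5 + 2*j^4 - 2*j^3 + 4*j - 2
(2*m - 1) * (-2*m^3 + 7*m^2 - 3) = -4*m^4 + 16*m^3 - 7*m^2 - 6*m + 3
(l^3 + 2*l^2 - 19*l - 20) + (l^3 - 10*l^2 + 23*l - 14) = 2*l^3 - 8*l^2 + 4*l - 34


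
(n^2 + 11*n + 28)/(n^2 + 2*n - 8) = (n + 7)/(n - 2)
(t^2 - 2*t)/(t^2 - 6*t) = (t - 2)/(t - 6)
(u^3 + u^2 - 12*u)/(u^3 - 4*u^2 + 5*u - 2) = u*(u^2 + u - 12)/(u^3 - 4*u^2 + 5*u - 2)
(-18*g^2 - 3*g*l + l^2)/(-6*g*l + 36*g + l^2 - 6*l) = (3*g + l)/(l - 6)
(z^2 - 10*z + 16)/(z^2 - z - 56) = (z - 2)/(z + 7)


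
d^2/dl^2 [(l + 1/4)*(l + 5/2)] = 2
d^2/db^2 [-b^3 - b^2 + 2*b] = -6*b - 2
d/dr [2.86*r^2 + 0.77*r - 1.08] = 5.72*r + 0.77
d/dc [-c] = -1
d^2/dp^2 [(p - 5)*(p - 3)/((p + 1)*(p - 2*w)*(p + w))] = 2*(2*(4 - p)*(p + 1)^2*(p - 2*w)^2*(p + w) + 2*(4 - p)*(p + 1)^2*(p - 2*w)*(p + w)^2 + 2*(4 - p)*(p + 1)*(p - 2*w)^2*(p + w)^2 + (p - 5)*(p - 3)*(p + 1)^2*(p - 2*w)^2 + (p - 5)*(p - 3)*(p + 1)^2*(p - 2*w)*(p + w) + (p - 5)*(p - 3)*(p + 1)^2*(p + w)^2 + (p - 5)*(p - 3)*(p + 1)*(p - 2*w)^2*(p + w) + (p - 5)*(p - 3)*(p + 1)*(p - 2*w)*(p + w)^2 + (p - 5)*(p - 3)*(p - 2*w)^2*(p + w)^2 + (p + 1)^2*(p - 2*w)^2*(p + w)^2)/((p + 1)^3*(p - 2*w)^3*(p + w)^3)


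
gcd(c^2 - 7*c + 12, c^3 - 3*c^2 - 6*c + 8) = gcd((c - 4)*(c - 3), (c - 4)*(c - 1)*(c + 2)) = c - 4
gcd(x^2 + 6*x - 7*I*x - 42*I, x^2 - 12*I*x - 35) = x - 7*I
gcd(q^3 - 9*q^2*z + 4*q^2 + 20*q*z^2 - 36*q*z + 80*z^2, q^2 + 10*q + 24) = q + 4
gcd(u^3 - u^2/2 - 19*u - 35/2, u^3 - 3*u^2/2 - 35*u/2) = u^2 - 3*u/2 - 35/2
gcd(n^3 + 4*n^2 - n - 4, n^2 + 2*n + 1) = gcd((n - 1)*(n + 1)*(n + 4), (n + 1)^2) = n + 1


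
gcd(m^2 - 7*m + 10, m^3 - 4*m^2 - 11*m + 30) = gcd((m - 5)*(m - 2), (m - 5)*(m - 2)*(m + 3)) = m^2 - 7*m + 10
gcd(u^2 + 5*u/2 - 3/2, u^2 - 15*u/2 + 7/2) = u - 1/2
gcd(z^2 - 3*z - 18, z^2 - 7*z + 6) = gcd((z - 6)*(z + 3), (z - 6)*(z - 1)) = z - 6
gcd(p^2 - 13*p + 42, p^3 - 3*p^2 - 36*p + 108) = p - 6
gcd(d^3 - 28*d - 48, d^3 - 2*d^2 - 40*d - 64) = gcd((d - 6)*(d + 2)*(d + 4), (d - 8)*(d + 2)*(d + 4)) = d^2 + 6*d + 8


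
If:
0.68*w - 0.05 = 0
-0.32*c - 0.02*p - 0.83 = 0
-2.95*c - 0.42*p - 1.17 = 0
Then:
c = -4.31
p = 27.51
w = 0.07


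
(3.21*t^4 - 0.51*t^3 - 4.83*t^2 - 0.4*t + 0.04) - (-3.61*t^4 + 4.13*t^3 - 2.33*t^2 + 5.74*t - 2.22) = 6.82*t^4 - 4.64*t^3 - 2.5*t^2 - 6.14*t + 2.26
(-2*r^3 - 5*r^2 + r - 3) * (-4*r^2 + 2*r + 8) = 8*r^5 + 16*r^4 - 30*r^3 - 26*r^2 + 2*r - 24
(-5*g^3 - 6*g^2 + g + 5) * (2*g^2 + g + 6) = -10*g^5 - 17*g^4 - 34*g^3 - 25*g^2 + 11*g + 30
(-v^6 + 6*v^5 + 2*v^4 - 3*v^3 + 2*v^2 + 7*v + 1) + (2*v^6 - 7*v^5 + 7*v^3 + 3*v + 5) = v^6 - v^5 + 2*v^4 + 4*v^3 + 2*v^2 + 10*v + 6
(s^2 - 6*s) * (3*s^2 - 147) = 3*s^4 - 18*s^3 - 147*s^2 + 882*s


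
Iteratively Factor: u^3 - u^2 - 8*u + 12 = (u - 2)*(u^2 + u - 6) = (u - 2)^2*(u + 3)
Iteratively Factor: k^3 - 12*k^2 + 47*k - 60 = (k - 5)*(k^2 - 7*k + 12) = (k - 5)*(k - 4)*(k - 3)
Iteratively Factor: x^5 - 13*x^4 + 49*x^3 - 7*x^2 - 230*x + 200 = (x - 5)*(x^4 - 8*x^3 + 9*x^2 + 38*x - 40) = (x - 5)*(x - 1)*(x^3 - 7*x^2 + 2*x + 40) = (x - 5)*(x - 4)*(x - 1)*(x^2 - 3*x - 10) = (x - 5)^2*(x - 4)*(x - 1)*(x + 2)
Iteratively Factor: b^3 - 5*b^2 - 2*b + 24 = (b - 3)*(b^2 - 2*b - 8) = (b - 4)*(b - 3)*(b + 2)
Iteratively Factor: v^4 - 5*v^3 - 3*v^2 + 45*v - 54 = (v - 3)*(v^3 - 2*v^2 - 9*v + 18) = (v - 3)^2*(v^2 + v - 6) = (v - 3)^2*(v - 2)*(v + 3)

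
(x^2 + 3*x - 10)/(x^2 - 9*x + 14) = (x + 5)/(x - 7)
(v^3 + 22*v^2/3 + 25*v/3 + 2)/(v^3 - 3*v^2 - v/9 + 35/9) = 3*(3*v^2 + 19*v + 6)/(9*v^2 - 36*v + 35)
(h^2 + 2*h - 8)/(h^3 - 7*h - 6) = (-h^2 - 2*h + 8)/(-h^3 + 7*h + 6)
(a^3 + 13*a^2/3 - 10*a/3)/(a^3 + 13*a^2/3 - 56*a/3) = (3*a^2 + 13*a - 10)/(3*a^2 + 13*a - 56)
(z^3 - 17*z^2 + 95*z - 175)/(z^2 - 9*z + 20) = (z^2 - 12*z + 35)/(z - 4)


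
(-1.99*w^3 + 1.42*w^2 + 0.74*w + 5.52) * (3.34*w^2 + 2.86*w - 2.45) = -6.6466*w^5 - 0.9486*w^4 + 11.4083*w^3 + 17.0742*w^2 + 13.9742*w - 13.524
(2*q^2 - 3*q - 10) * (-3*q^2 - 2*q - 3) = -6*q^4 + 5*q^3 + 30*q^2 + 29*q + 30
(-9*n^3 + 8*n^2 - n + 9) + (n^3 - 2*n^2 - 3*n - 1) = -8*n^3 + 6*n^2 - 4*n + 8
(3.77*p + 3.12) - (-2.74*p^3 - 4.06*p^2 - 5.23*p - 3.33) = 2.74*p^3 + 4.06*p^2 + 9.0*p + 6.45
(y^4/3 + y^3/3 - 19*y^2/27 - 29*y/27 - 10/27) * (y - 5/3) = y^5/3 - 2*y^4/9 - 34*y^3/27 + 8*y^2/81 + 115*y/81 + 50/81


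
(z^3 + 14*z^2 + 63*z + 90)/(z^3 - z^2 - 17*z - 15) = (z^2 + 11*z + 30)/(z^2 - 4*z - 5)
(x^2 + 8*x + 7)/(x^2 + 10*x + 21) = (x + 1)/(x + 3)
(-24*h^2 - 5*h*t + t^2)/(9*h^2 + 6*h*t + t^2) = (-8*h + t)/(3*h + t)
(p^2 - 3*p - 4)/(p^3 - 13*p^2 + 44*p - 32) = (p + 1)/(p^2 - 9*p + 8)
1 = 1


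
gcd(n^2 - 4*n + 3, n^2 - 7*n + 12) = n - 3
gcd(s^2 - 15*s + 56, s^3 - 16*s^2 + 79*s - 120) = s - 8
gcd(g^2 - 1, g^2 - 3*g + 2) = g - 1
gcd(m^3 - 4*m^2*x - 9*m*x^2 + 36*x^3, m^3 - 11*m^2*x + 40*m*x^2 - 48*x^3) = m^2 - 7*m*x + 12*x^2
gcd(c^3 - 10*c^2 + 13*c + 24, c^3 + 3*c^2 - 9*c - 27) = c - 3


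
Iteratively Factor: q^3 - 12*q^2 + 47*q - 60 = (q - 3)*(q^2 - 9*q + 20) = (q - 5)*(q - 3)*(q - 4)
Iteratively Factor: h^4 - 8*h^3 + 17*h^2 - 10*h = (h - 5)*(h^3 - 3*h^2 + 2*h) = (h - 5)*(h - 1)*(h^2 - 2*h) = h*(h - 5)*(h - 1)*(h - 2)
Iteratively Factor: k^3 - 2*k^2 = (k - 2)*(k^2) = k*(k - 2)*(k)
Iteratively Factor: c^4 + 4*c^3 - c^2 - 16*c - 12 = (c + 3)*(c^3 + c^2 - 4*c - 4) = (c + 2)*(c + 3)*(c^2 - c - 2) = (c + 1)*(c + 2)*(c + 3)*(c - 2)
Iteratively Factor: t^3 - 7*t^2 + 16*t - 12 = (t - 3)*(t^2 - 4*t + 4) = (t - 3)*(t - 2)*(t - 2)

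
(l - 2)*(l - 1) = l^2 - 3*l + 2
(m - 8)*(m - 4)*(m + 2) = m^3 - 10*m^2 + 8*m + 64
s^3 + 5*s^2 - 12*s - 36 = (s - 3)*(s + 2)*(s + 6)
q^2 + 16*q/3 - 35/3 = (q - 5/3)*(q + 7)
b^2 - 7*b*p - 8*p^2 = (b - 8*p)*(b + p)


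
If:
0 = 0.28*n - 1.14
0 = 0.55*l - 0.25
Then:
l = 0.45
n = 4.07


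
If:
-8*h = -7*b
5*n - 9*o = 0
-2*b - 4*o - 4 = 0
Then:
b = -2*o - 2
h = -7*o/4 - 7/4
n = 9*o/5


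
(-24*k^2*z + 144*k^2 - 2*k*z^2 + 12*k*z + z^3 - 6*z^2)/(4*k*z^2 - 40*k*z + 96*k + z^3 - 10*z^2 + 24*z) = (-6*k + z)/(z - 4)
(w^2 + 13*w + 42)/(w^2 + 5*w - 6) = (w + 7)/(w - 1)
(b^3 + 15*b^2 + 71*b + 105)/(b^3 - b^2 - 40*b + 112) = (b^2 + 8*b + 15)/(b^2 - 8*b + 16)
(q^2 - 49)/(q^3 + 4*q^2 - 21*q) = (q - 7)/(q*(q - 3))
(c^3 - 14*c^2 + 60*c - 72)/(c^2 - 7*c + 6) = (c^2 - 8*c + 12)/(c - 1)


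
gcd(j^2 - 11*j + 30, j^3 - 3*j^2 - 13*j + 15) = j - 5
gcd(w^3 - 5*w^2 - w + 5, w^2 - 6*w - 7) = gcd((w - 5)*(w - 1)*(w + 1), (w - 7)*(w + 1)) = w + 1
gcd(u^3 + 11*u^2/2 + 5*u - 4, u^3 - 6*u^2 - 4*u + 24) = u + 2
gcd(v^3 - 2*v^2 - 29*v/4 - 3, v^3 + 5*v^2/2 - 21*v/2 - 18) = v + 3/2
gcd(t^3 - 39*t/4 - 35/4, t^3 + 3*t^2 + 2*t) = t + 1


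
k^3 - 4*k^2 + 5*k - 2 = (k - 2)*(k - 1)^2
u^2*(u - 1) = u^3 - u^2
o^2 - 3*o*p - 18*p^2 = (o - 6*p)*(o + 3*p)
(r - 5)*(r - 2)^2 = r^3 - 9*r^2 + 24*r - 20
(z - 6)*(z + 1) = z^2 - 5*z - 6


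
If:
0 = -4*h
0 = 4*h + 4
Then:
No Solution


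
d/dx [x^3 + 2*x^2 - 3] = x*(3*x + 4)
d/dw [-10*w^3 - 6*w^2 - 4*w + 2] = -30*w^2 - 12*w - 4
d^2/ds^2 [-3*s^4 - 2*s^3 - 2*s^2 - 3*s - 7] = -36*s^2 - 12*s - 4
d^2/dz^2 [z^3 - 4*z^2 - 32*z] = 6*z - 8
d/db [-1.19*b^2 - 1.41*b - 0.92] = -2.38*b - 1.41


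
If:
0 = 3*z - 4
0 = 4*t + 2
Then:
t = -1/2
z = 4/3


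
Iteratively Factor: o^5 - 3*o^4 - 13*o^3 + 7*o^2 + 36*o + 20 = (o - 2)*(o^4 - o^3 - 15*o^2 - 23*o - 10) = (o - 2)*(o + 2)*(o^3 - 3*o^2 - 9*o - 5) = (o - 2)*(o + 1)*(o + 2)*(o^2 - 4*o - 5) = (o - 5)*(o - 2)*(o + 1)*(o + 2)*(o + 1)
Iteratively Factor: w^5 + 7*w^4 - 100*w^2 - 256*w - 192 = (w + 3)*(w^4 + 4*w^3 - 12*w^2 - 64*w - 64) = (w + 2)*(w + 3)*(w^3 + 2*w^2 - 16*w - 32) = (w + 2)*(w + 3)*(w + 4)*(w^2 - 2*w - 8) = (w - 4)*(w + 2)*(w + 3)*(w + 4)*(w + 2)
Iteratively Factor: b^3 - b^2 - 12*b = (b - 4)*(b^2 + 3*b) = b*(b - 4)*(b + 3)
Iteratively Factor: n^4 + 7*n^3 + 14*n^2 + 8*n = (n + 4)*(n^3 + 3*n^2 + 2*n) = n*(n + 4)*(n^2 + 3*n + 2) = n*(n + 2)*(n + 4)*(n + 1)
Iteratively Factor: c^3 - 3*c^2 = (c - 3)*(c^2) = c*(c - 3)*(c)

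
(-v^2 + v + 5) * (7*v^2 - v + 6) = -7*v^4 + 8*v^3 + 28*v^2 + v + 30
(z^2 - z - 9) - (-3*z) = z^2 + 2*z - 9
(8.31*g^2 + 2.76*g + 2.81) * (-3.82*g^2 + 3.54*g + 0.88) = -31.7442*g^4 + 18.8742*g^3 + 6.349*g^2 + 12.3762*g + 2.4728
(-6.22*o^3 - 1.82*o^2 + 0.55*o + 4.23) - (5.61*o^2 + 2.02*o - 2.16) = -6.22*o^3 - 7.43*o^2 - 1.47*o + 6.39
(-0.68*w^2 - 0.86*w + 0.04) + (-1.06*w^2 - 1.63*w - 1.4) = -1.74*w^2 - 2.49*w - 1.36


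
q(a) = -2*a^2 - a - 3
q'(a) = -4*a - 1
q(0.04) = -3.04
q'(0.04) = -1.16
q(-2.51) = -13.09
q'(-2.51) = 9.04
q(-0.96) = -3.88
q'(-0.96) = 2.84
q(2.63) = -19.46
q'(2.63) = -11.52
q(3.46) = -30.40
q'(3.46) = -14.84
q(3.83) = -36.17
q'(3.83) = -16.32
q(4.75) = -52.88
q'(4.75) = -20.00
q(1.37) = -8.12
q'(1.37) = -6.48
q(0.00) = -3.00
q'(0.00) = -1.00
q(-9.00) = -156.00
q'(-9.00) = 35.00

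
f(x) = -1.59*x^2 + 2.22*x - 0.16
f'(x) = 2.22 - 3.18*x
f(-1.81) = -9.39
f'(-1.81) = 7.98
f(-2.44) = -15.04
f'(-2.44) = 9.98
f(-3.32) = -25.06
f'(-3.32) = 12.78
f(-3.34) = -25.31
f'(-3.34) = 12.84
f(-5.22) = -55.07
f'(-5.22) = 18.82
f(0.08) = 0.01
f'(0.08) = 1.97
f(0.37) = 0.44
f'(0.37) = 1.04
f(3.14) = -8.87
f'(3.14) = -7.77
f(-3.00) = -21.13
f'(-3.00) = 11.76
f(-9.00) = -148.93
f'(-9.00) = 30.84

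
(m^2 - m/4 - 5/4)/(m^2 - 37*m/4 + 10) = (m + 1)/(m - 8)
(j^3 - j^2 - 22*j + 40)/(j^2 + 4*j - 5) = (j^2 - 6*j + 8)/(j - 1)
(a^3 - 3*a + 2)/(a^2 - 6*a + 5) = (a^2 + a - 2)/(a - 5)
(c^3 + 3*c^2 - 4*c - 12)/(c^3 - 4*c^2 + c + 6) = (c^2 + 5*c + 6)/(c^2 - 2*c - 3)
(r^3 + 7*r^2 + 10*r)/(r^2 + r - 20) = r*(r + 2)/(r - 4)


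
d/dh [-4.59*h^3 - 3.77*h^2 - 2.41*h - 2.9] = -13.77*h^2 - 7.54*h - 2.41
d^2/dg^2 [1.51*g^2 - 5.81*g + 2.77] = 3.02000000000000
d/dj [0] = 0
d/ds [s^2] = 2*s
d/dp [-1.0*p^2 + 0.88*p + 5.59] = 0.88 - 2.0*p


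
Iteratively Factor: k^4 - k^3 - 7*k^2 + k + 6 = (k - 1)*(k^3 - 7*k - 6) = (k - 3)*(k - 1)*(k^2 + 3*k + 2) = (k - 3)*(k - 1)*(k + 1)*(k + 2)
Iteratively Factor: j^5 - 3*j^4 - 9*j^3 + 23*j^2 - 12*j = (j)*(j^4 - 3*j^3 - 9*j^2 + 23*j - 12) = j*(j + 3)*(j^3 - 6*j^2 + 9*j - 4) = j*(j - 1)*(j + 3)*(j^2 - 5*j + 4) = j*(j - 1)^2*(j + 3)*(j - 4)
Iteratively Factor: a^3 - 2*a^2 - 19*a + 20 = (a + 4)*(a^2 - 6*a + 5) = (a - 5)*(a + 4)*(a - 1)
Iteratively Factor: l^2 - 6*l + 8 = (l - 4)*(l - 2)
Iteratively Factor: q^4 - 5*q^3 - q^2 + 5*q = (q)*(q^3 - 5*q^2 - q + 5) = q*(q - 5)*(q^2 - 1) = q*(q - 5)*(q - 1)*(q + 1)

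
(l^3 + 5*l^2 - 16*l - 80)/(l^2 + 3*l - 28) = (l^2 + 9*l + 20)/(l + 7)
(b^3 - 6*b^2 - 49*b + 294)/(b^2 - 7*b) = b + 1 - 42/b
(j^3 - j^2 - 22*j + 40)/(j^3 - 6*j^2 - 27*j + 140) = (j - 2)/(j - 7)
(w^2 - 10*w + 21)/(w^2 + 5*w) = (w^2 - 10*w + 21)/(w*(w + 5))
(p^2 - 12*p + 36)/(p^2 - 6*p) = (p - 6)/p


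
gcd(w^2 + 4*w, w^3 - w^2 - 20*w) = w^2 + 4*w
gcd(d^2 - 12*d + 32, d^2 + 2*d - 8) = 1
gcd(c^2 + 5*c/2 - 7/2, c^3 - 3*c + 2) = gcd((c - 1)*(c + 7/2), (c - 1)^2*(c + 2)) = c - 1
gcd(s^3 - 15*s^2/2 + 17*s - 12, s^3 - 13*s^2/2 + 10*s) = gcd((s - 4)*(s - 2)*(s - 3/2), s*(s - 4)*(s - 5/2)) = s - 4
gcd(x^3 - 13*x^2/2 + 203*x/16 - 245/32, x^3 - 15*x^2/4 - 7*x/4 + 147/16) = x^2 - 21*x/4 + 49/8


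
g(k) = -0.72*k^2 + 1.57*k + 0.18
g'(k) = 1.57 - 1.44*k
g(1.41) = 0.96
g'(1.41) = -0.46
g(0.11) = 0.34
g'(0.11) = 1.41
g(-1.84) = -5.15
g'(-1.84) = 4.22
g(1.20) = 1.03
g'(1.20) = -0.16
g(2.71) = -0.85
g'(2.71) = -2.33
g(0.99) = 1.03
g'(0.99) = 0.14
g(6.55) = -20.43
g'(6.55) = -7.86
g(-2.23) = -6.90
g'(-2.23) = 4.78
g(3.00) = -1.59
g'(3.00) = -2.75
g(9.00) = -44.01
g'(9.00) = -11.39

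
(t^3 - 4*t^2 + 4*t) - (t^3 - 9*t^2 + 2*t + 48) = 5*t^2 + 2*t - 48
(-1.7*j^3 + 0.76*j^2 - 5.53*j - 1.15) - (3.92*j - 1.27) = -1.7*j^3 + 0.76*j^2 - 9.45*j + 0.12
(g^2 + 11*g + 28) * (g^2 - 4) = g^4 + 11*g^3 + 24*g^2 - 44*g - 112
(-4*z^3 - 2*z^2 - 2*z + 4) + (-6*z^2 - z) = -4*z^3 - 8*z^2 - 3*z + 4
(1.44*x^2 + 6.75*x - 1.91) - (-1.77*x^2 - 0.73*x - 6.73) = 3.21*x^2 + 7.48*x + 4.82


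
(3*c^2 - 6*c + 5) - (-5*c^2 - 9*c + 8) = 8*c^2 + 3*c - 3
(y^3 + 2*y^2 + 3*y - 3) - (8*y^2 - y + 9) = y^3 - 6*y^2 + 4*y - 12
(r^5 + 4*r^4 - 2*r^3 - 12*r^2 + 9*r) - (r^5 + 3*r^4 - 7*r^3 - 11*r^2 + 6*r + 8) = r^4 + 5*r^3 - r^2 + 3*r - 8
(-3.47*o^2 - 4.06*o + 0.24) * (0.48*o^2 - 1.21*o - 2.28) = -1.6656*o^4 + 2.2499*o^3 + 12.9394*o^2 + 8.9664*o - 0.5472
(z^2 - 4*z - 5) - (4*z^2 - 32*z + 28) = -3*z^2 + 28*z - 33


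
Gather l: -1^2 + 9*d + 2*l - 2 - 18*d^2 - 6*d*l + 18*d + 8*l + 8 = -18*d^2 + 27*d + l*(10 - 6*d) + 5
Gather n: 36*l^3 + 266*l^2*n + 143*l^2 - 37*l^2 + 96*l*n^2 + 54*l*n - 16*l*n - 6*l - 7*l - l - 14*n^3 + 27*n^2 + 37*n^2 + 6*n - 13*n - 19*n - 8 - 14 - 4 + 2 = 36*l^3 + 106*l^2 - 14*l - 14*n^3 + n^2*(96*l + 64) + n*(266*l^2 + 38*l - 26) - 24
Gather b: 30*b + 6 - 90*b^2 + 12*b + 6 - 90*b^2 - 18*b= -180*b^2 + 24*b + 12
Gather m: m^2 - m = m^2 - m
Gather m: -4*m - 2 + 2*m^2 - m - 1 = 2*m^2 - 5*m - 3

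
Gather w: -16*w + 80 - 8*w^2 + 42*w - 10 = -8*w^2 + 26*w + 70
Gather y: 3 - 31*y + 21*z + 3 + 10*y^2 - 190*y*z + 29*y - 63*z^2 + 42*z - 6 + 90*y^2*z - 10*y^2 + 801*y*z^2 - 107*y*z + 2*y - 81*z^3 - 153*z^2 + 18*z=90*y^2*z + y*(801*z^2 - 297*z) - 81*z^3 - 216*z^2 + 81*z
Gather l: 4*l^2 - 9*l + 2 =4*l^2 - 9*l + 2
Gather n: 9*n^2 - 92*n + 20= 9*n^2 - 92*n + 20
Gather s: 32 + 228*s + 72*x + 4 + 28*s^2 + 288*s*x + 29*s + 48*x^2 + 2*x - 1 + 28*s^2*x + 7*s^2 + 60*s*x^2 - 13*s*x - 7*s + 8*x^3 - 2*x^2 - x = s^2*(28*x + 35) + s*(60*x^2 + 275*x + 250) + 8*x^3 + 46*x^2 + 73*x + 35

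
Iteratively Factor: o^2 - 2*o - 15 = (o + 3)*(o - 5)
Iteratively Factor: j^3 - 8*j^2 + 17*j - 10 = (j - 2)*(j^2 - 6*j + 5) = (j - 5)*(j - 2)*(j - 1)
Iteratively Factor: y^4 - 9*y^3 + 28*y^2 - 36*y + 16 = (y - 4)*(y^3 - 5*y^2 + 8*y - 4) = (y - 4)*(y - 1)*(y^2 - 4*y + 4) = (y - 4)*(y - 2)*(y - 1)*(y - 2)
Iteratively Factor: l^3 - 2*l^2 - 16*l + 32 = (l + 4)*(l^2 - 6*l + 8) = (l - 4)*(l + 4)*(l - 2)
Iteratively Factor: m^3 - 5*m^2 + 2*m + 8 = (m - 2)*(m^2 - 3*m - 4) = (m - 4)*(m - 2)*(m + 1)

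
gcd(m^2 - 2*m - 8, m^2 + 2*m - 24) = m - 4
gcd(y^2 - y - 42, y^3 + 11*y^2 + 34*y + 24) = y + 6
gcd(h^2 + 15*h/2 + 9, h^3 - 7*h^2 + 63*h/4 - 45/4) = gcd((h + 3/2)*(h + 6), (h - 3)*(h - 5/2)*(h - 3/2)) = 1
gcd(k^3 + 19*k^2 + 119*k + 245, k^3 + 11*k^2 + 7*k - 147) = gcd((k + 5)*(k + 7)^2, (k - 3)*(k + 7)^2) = k^2 + 14*k + 49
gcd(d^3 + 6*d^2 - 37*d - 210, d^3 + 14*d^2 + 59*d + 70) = d^2 + 12*d + 35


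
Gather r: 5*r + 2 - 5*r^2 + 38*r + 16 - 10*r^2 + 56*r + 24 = -15*r^2 + 99*r + 42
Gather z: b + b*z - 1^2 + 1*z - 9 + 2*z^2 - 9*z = b + 2*z^2 + z*(b - 8) - 10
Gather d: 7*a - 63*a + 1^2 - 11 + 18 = 8 - 56*a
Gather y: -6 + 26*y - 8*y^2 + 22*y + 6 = -8*y^2 + 48*y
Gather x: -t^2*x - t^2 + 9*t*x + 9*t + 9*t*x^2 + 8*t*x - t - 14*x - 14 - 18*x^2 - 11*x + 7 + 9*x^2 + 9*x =-t^2 + 8*t + x^2*(9*t - 9) + x*(-t^2 + 17*t - 16) - 7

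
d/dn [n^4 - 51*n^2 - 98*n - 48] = 4*n^3 - 102*n - 98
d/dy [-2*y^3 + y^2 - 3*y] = -6*y^2 + 2*y - 3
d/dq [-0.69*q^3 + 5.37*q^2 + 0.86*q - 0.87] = -2.07*q^2 + 10.74*q + 0.86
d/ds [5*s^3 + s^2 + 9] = s*(15*s + 2)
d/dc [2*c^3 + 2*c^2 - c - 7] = 6*c^2 + 4*c - 1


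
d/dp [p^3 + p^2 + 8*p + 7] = 3*p^2 + 2*p + 8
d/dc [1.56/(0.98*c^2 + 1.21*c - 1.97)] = (-3.0576*c - 1.8876)/(0.98*c^2 + 1.21*c - 1.97)^2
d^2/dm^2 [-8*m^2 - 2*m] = -16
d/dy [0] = 0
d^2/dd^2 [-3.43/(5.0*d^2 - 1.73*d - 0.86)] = (-171.5*d^2 + 59.339*d + 3.43*(10.0*d - 1.73)*(20.0*d - 3.46) + 29.498)/(-5.0*d^2 + 1.73*d + 0.86)^3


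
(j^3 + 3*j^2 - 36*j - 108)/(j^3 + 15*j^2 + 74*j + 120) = (j^2 - 3*j - 18)/(j^2 + 9*j + 20)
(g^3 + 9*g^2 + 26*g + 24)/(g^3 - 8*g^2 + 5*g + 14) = (g^3 + 9*g^2 + 26*g + 24)/(g^3 - 8*g^2 + 5*g + 14)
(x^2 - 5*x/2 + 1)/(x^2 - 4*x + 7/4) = 2*(x - 2)/(2*x - 7)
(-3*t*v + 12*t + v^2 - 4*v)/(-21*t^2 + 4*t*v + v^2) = (v - 4)/(7*t + v)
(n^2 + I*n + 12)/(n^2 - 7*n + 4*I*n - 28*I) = (n - 3*I)/(n - 7)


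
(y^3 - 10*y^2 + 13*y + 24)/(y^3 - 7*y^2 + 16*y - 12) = (y^2 - 7*y - 8)/(y^2 - 4*y + 4)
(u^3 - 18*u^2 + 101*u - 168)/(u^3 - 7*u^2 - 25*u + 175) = (u^2 - 11*u + 24)/(u^2 - 25)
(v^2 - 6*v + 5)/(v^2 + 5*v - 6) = (v - 5)/(v + 6)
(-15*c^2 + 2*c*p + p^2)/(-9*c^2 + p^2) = (5*c + p)/(3*c + p)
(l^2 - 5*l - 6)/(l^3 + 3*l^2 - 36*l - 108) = (l + 1)/(l^2 + 9*l + 18)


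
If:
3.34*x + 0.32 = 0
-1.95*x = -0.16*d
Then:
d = -1.17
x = -0.10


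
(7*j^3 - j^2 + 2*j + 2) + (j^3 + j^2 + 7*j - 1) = 8*j^3 + 9*j + 1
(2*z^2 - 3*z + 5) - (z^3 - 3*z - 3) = -z^3 + 2*z^2 + 8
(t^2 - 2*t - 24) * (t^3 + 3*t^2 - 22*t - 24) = t^5 + t^4 - 52*t^3 - 52*t^2 + 576*t + 576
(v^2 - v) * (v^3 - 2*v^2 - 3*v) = v^5 - 3*v^4 - v^3 + 3*v^2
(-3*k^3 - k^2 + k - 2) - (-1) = -3*k^3 - k^2 + k - 1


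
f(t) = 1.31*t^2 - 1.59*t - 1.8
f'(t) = 2.62*t - 1.59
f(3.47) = 8.46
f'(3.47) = 7.50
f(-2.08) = 7.17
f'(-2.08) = -7.04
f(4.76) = 20.31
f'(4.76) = 10.88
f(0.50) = -2.27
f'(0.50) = -0.28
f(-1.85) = 5.62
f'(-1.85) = -6.44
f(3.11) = 5.93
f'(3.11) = 6.56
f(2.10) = 0.64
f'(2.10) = 3.91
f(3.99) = 12.71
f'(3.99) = 8.86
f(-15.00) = 316.80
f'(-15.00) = -40.89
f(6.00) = 35.82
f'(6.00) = 14.13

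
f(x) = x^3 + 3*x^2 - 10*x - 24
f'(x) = 3*x^2 + 6*x - 10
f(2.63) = -11.36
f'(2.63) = 26.53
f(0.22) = -26.04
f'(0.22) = -8.53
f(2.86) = -4.67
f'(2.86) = 31.70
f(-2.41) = 3.53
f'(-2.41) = -7.04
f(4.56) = 87.60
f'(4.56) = 79.74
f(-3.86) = 1.79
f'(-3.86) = 11.54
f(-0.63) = -16.76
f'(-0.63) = -12.59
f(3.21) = 7.89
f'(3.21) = 40.17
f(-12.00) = -1200.00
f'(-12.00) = 350.00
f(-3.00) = 6.00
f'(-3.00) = -1.00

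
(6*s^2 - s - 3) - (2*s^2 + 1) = 4*s^2 - s - 4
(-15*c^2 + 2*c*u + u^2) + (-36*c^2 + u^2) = -51*c^2 + 2*c*u + 2*u^2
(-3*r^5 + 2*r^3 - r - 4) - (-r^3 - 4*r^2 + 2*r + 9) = -3*r^5 + 3*r^3 + 4*r^2 - 3*r - 13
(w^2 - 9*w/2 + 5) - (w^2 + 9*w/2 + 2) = 3 - 9*w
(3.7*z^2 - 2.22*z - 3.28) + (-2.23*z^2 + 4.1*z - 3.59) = 1.47*z^2 + 1.88*z - 6.87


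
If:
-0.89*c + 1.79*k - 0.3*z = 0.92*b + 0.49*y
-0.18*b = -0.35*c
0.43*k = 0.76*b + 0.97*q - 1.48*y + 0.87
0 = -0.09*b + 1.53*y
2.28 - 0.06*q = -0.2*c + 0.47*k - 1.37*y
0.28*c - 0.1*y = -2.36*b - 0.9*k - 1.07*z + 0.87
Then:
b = -42.61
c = -21.92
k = -14.61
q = 22.19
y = -2.51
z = 112.60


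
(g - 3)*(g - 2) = g^2 - 5*g + 6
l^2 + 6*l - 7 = (l - 1)*(l + 7)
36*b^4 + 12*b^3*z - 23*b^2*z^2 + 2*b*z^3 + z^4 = (-3*b + z)*(-2*b + z)*(b + z)*(6*b + z)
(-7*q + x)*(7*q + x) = -49*q^2 + x^2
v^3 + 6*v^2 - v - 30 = (v - 2)*(v + 3)*(v + 5)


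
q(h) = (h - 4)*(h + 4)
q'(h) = 2*h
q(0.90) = -15.19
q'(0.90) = 1.80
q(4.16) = 1.31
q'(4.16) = 8.32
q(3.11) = -6.33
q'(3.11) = 6.22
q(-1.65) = -13.28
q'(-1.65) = -3.30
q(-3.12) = -6.27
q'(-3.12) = -6.24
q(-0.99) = -15.02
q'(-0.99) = -1.98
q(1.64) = -13.31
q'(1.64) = 3.28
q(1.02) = -14.96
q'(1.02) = 2.04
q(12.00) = 128.00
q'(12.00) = 24.00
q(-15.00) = 209.00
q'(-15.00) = -30.00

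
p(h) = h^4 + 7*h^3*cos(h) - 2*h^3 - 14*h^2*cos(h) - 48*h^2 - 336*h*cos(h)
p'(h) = -7*h^3*sin(h) + 4*h^3 + 14*h^2*sin(h) + 21*h^2*cos(h) - 6*h^2 + 336*h*sin(h) - 28*h*cos(h) - 96*h - 336*cos(h)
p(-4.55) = -470.44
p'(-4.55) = -672.73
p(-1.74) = -210.73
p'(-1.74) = 663.63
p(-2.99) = -980.16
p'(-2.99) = 294.83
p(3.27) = 526.54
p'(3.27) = -165.40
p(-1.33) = 19.66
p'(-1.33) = 439.21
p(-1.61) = -127.99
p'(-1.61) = 606.68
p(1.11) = -229.61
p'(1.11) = 80.73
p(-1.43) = -27.59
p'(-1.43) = 504.92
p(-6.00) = 0.00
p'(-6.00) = 60.58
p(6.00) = -1831.85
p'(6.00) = 32.31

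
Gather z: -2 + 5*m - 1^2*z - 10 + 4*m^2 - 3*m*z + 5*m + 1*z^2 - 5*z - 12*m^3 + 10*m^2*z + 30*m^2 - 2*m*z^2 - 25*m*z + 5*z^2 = -12*m^3 + 34*m^2 + 10*m + z^2*(6 - 2*m) + z*(10*m^2 - 28*m - 6) - 12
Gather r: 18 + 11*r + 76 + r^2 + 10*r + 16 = r^2 + 21*r + 110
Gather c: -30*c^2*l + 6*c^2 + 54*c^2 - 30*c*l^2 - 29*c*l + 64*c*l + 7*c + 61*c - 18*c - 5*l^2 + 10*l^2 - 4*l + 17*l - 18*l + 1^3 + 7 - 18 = c^2*(60 - 30*l) + c*(-30*l^2 + 35*l + 50) + 5*l^2 - 5*l - 10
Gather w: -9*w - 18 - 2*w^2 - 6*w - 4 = -2*w^2 - 15*w - 22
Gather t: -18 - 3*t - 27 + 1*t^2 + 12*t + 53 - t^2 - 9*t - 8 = 0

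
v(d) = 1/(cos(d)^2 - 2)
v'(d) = 2*sin(d)*cos(d)/(cos(d)^2 - 2)^2 = 4*sin(2*d)/(3 - cos(2*d))^2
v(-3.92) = -0.67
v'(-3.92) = -0.45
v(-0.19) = -0.97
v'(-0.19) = -0.35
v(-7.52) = -0.53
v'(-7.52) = -0.17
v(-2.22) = -0.61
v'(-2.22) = 0.36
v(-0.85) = -0.64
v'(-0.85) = -0.41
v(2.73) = -0.86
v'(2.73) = -0.54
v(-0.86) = -0.64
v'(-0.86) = -0.40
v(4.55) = -0.51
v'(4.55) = 0.08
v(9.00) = -0.85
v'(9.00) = -0.55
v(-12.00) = -0.78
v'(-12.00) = 0.55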